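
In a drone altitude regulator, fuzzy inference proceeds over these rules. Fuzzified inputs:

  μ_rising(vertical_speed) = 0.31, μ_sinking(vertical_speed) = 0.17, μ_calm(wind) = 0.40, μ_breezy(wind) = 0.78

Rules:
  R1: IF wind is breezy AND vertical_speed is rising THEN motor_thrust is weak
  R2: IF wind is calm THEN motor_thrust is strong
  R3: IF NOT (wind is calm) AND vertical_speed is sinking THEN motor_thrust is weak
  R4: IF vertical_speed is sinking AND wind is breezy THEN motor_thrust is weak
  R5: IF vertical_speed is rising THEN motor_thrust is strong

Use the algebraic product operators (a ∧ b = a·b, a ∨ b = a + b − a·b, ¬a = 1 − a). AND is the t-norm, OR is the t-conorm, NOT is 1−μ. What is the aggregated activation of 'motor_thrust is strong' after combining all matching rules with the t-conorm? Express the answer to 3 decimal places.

0.586

R1: breezy=0.78, rising=0.31; AND[a·b] → w = 0.2418
R2: calm=0.40 → w = 0.4000
R3: ¬calm=1−0.40=0.60, sinking=0.17; AND[a·b] → w = 0.1020
R4: sinking=0.17, breezy=0.78; AND[a·b] → w = 0.1326
R5: rising=0.31 → w = 0.3100
Rules with consequent 'strong': {R2, R5} → strengths 0.4000, 0.3100
Aggregate via t-conorm [a + b − a·b]: 0.5860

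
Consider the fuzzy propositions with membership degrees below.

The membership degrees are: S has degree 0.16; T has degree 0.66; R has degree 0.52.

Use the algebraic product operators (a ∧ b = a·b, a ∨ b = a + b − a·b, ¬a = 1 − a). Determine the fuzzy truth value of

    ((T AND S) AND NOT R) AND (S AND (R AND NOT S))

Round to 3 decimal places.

0.004

T AND S = a·b on (0.6600, 0.1600) = 0.1056
NOT R = 1 − 0.5200 = 0.4800
(T AND S) AND NOT R = a·b on (0.1056, 0.4800) = 0.0507
NOT S = 1 − 0.1600 = 0.8400
R AND NOT S = a·b on (0.5200, 0.8400) = 0.4368
S AND (R AND NOT S) = a·b on (0.1600, 0.4368) = 0.0699
((T AND S) AND NOT R) AND (S AND (R AND NOT S)) = a·b on (0.0507, 0.0699) = 0.0035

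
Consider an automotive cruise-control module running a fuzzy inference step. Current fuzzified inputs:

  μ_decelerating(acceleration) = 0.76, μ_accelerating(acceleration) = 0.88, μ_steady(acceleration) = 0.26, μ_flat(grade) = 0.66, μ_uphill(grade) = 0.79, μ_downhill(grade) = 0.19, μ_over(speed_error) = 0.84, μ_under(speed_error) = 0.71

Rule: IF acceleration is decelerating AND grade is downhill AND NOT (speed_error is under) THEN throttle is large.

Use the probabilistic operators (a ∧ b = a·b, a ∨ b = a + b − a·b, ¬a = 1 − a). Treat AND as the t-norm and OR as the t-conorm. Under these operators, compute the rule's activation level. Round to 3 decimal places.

0.042

firing strength: decelerating=0.76, downhill=0.19, ¬under=1−0.71=0.29; AND[a·b] → w = 0.0419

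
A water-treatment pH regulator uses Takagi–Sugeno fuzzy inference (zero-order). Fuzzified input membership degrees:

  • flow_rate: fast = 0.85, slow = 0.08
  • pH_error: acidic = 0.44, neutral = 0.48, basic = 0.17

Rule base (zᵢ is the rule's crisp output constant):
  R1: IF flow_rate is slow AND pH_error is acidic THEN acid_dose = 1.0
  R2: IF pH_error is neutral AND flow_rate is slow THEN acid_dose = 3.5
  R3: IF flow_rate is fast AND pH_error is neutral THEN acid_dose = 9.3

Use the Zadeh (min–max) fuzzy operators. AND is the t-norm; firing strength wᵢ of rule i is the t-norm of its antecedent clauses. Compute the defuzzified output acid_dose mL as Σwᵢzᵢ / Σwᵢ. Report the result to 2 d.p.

7.54

R1 (z=1.0): slow=0.08, acidic=0.44; AND[min(a, b)] → w = 0.08
R2 (z=3.5): neutral=0.48, slow=0.08; AND[min(a, b)] → w = 0.08
R3 (z=9.3): fast=0.85, neutral=0.48; AND[min(a, b)] → w = 0.48
Weighted average = (0.08·1.0 + 0.08·3.5 + 0.48·9.3) / (0.08 + 0.08 + 0.48)
  = 4.8240 / 0.6400 = 7.54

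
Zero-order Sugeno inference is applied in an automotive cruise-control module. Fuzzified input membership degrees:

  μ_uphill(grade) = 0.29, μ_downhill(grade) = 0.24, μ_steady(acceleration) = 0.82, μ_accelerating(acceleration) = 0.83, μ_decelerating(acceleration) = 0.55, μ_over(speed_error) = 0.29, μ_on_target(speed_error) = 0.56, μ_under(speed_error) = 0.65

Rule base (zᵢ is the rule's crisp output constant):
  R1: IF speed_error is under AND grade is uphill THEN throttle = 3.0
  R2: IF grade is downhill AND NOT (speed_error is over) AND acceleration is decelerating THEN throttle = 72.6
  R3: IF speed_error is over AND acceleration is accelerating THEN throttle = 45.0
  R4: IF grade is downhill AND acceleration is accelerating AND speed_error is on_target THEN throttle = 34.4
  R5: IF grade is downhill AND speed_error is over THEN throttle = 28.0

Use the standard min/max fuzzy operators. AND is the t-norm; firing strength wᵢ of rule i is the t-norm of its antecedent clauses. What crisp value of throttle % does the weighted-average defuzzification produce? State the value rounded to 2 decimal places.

35.63

R1 (z=3.0): under=0.65, uphill=0.29; AND[min(a, b)] → w = 0.29
R2 (z=72.6): downhill=0.24, ¬over=1−0.29=0.71, decelerating=0.55; AND[min(a, b)] → w = 0.24
R3 (z=45.0): over=0.29, accelerating=0.83; AND[min(a, b)] → w = 0.29
R4 (z=34.4): downhill=0.24, accelerating=0.83, on_target=0.56; AND[min(a, b)] → w = 0.24
R5 (z=28.0): downhill=0.24, over=0.29; AND[min(a, b)] → w = 0.24
Weighted average = (0.29·3.0 + 0.24·72.6 + 0.29·45.0 + 0.24·34.4 + 0.24·28.0) / (0.29 + 0.24 + 0.29 + 0.24 + 0.24)
  = 46.3200 / 1.3000 = 35.63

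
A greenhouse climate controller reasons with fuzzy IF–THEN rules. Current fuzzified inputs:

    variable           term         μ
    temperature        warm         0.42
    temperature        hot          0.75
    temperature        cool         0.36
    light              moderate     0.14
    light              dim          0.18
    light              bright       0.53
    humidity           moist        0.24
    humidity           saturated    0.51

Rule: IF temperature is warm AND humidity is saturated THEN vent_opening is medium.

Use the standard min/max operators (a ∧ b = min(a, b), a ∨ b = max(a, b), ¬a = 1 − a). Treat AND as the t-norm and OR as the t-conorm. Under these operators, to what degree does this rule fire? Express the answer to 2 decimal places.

firing strength: warm=0.42, saturated=0.51; AND[min(a, b)] → w = 0.42

0.42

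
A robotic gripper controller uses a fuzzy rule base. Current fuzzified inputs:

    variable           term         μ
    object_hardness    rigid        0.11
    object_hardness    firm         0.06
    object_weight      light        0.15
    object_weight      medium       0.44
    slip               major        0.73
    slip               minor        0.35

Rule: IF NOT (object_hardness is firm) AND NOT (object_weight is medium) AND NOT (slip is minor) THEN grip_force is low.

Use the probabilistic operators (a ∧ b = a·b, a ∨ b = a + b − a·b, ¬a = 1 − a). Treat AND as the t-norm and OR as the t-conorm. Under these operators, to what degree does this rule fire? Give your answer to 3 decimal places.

firing strength: ¬firm=1−0.06=0.94, ¬medium=1−0.44=0.56, ¬minor=1−0.35=0.65; AND[a·b] → w = 0.3422

0.342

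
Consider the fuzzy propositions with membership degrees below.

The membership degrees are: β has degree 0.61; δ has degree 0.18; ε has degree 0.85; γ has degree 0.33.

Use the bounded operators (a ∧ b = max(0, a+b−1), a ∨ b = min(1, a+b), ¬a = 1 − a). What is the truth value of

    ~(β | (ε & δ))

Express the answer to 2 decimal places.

ε & δ = max(0, a+b−1) on (0.85, 0.18) = 0.03
β | (ε & δ) = min(1, a+b) on (0.61, 0.03) = 0.64
~(β | (ε & δ)) = 1 − 0.64 = 0.36

0.36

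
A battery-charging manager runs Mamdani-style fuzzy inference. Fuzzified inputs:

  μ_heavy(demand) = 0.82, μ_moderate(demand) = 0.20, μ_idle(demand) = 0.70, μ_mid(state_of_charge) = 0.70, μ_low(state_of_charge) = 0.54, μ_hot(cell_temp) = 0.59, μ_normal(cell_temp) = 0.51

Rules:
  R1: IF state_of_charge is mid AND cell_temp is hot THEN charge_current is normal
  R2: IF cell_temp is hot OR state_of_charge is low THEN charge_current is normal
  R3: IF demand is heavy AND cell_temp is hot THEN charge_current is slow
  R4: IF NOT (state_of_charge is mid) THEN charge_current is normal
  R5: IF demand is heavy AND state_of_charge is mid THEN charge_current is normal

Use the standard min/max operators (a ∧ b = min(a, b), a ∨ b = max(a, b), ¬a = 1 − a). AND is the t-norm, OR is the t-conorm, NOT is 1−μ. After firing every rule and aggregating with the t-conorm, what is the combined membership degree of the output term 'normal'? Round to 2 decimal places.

R1: mid=0.70, hot=0.59; AND[min(a, b)] → w = 0.59
R2: hot=0.59, low=0.54; OR[max(a, b)] → w = 0.59
R3: heavy=0.82, hot=0.59; AND[min(a, b)] → w = 0.59
R4: ¬mid=1−0.70=0.30 → w = 0.30
R5: heavy=0.82, mid=0.70; AND[min(a, b)] → w = 0.70
Rules with consequent 'normal': {R1, R2, R4, R5} → strengths 0.59, 0.59, 0.30, 0.70
Aggregate via t-conorm [max(a, b)]: 0.70

0.70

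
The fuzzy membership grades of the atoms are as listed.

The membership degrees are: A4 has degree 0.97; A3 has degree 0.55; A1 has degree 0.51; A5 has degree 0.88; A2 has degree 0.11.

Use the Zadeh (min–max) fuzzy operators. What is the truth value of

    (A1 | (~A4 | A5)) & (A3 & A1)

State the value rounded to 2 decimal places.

~A4 = 1 − 0.97 = 0.03
~A4 | A5 = max(a, b) on (0.03, 0.88) = 0.88
A1 | (~A4 | A5) = max(a, b) on (0.51, 0.88) = 0.88
A3 & A1 = min(a, b) on (0.55, 0.51) = 0.51
(A1 | (~A4 | A5)) & (A3 & A1) = min(a, b) on (0.88, 0.51) = 0.51

0.51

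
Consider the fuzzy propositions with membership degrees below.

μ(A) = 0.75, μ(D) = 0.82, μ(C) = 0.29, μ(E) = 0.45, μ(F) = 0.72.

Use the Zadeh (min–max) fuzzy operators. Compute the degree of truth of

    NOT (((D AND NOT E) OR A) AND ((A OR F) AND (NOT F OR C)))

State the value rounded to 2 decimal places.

0.71

NOT E = 1 − 0.45 = 0.55
D AND NOT E = min(a, b) on (0.82, 0.55) = 0.55
(D AND NOT E) OR A = max(a, b) on (0.55, 0.75) = 0.75
A OR F = max(a, b) on (0.75, 0.72) = 0.75
NOT F = 1 − 0.72 = 0.28
NOT F OR C = max(a, b) on (0.28, 0.29) = 0.29
(A OR F) AND (NOT F OR C) = min(a, b) on (0.75, 0.29) = 0.29
((D AND NOT E) OR A) AND ((A OR F) AND (NOT F OR C)) = min(a, b) on (0.75, 0.29) = 0.29
NOT (((D AND NOT E) OR A) AND ((A OR F) AND (NOT F OR C))) = 1 − 0.29 = 0.71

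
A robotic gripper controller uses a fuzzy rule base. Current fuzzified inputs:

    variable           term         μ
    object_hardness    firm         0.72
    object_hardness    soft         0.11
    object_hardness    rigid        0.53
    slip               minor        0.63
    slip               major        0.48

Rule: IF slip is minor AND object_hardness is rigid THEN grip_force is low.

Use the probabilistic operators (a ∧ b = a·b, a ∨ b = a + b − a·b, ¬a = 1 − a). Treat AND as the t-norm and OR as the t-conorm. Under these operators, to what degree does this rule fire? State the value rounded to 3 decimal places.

0.334

firing strength: minor=0.63, rigid=0.53; AND[a·b] → w = 0.3339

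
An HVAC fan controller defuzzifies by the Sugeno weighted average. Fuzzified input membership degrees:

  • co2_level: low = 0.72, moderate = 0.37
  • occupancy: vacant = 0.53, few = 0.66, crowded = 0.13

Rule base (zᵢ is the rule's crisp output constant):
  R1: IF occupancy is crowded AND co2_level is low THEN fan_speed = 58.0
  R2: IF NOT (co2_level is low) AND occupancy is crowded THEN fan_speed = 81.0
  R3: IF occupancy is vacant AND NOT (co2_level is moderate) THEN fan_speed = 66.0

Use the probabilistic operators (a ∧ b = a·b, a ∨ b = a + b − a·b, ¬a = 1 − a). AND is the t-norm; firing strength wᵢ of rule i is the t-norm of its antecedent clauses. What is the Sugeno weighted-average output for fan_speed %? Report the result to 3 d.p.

R1 (z=58.0): crowded=0.13, low=0.72; AND[a·b] → w = 0.0936
R2 (z=81.0): ¬low=1−0.72=0.28, crowded=0.13; AND[a·b] → w = 0.0364
R3 (z=66.0): vacant=0.53, ¬moderate=1−0.37=0.63; AND[a·b] → w = 0.3339
Weighted average = (0.0936·58.0 + 0.0364·81.0 + 0.3339·66.0) / (0.0936 + 0.0364 + 0.3339)
  = 30.4146 / 0.4639 = 65.563

65.563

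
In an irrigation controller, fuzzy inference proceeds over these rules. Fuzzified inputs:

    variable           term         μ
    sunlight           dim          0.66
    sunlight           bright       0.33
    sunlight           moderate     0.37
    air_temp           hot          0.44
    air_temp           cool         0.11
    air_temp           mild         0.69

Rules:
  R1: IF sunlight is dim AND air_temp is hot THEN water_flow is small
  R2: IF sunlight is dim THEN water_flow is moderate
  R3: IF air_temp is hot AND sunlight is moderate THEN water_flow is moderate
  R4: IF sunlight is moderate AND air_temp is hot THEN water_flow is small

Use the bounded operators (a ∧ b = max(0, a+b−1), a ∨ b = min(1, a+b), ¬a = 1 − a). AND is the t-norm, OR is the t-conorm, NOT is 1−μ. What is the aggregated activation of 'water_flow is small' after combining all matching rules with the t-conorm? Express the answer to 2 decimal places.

0.10

R1: dim=0.66, hot=0.44; AND[max(0, a+b−1)] → w = 0.10
R2: dim=0.66 → w = 0.66
R3: hot=0.44, moderate=0.37; AND[max(0, a+b−1)] → w = 0.00
R4: moderate=0.37, hot=0.44; AND[max(0, a+b−1)] → w = 0.00
Rules with consequent 'small': {R1, R4} → strengths 0.10, 0.00
Aggregate via t-conorm [min(1, a+b)]: 0.10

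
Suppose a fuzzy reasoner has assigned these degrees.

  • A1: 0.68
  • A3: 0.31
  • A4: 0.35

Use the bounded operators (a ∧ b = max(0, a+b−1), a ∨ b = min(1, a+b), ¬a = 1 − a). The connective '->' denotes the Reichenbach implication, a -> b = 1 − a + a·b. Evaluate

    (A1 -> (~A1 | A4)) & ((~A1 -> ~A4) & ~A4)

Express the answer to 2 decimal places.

~A1 = 1 − 0.68 = 0.32
~A1 | A4 = min(1, a+b) on (0.32, 0.35) = 0.67
A1 -> (~A1 | A4)  [Reichenbach: 1 − a + a·b] with a=0.68, b=0.67 → 0.78
~A1 = 1 − 0.68 = 0.32
~A4 = 1 − 0.35 = 0.65
~A1 -> ~A4  [Reichenbach: 1 − a + a·b] with a=0.32, b=0.65 → 0.89
~A4 = 1 − 0.35 = 0.65
(~A1 -> ~A4) & ~A4 = max(0, a+b−1) on (0.89, 0.65) = 0.54
(A1 -> (~A1 | A4)) & ((~A1 -> ~A4) & ~A4) = max(0, a+b−1) on (0.78, 0.54) = 0.31

0.31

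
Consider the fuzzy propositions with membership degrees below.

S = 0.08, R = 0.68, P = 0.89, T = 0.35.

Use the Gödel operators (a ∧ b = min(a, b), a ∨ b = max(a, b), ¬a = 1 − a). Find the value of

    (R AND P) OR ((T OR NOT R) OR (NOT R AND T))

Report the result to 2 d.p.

R AND P = min(a, b) on (0.68, 0.89) = 0.68
NOT R = 1 − 0.68 = 0.32
T OR NOT R = max(a, b) on (0.35, 0.32) = 0.35
NOT R = 1 − 0.68 = 0.32
NOT R AND T = min(a, b) on (0.32, 0.35) = 0.32
(T OR NOT R) OR (NOT R AND T) = max(a, b) on (0.35, 0.32) = 0.35
(R AND P) OR ((T OR NOT R) OR (NOT R AND T)) = max(a, b) on (0.68, 0.35) = 0.68

0.68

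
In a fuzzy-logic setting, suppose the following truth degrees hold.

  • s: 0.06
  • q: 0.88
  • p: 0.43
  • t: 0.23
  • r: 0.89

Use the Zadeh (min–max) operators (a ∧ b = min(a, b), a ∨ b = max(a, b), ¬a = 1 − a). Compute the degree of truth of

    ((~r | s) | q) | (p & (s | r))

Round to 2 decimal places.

0.88

~r = 1 − 0.89 = 0.11
~r | s = max(a, b) on (0.11, 0.06) = 0.11
(~r | s) | q = max(a, b) on (0.11, 0.88) = 0.88
s | r = max(a, b) on (0.06, 0.89) = 0.89
p & (s | r) = min(a, b) on (0.43, 0.89) = 0.43
((~r | s) | q) | (p & (s | r)) = max(a, b) on (0.88, 0.43) = 0.88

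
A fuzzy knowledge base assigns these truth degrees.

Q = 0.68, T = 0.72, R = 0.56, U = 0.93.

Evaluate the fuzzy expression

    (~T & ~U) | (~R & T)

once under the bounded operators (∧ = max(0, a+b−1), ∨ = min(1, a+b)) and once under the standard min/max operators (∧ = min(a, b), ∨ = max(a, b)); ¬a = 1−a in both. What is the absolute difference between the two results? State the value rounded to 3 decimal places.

0.280

Under bounded:
  ~T = 1 − 0.72 = 0.28
  ~U = 1 − 0.93 = 0.07
  ~T & ~U = max(0, a+b−1) on (0.28, 0.07) = 0.00
  ~R = 1 − 0.56 = 0.44
  ~R & T = max(0, a+b−1) on (0.44, 0.72) = 0.16
  (~T & ~U) | (~R & T) = min(1, a+b) on (0.00, 0.16) = 0.16
  → value = 0.1600
Under standard min/max:
  ~T = 1 − 0.72 = 0.28
  ~U = 1 − 0.93 = 0.07
  ~T & ~U = min(a, b) on (0.28, 0.07) = 0.07
  ~R = 1 − 0.56 = 0.44
  ~R & T = min(a, b) on (0.44, 0.72) = 0.44
  (~T & ~U) | (~R & T) = max(a, b) on (0.07, 0.44) = 0.44
  → value = 0.4400
|0.1600 − 0.4400| = 0.280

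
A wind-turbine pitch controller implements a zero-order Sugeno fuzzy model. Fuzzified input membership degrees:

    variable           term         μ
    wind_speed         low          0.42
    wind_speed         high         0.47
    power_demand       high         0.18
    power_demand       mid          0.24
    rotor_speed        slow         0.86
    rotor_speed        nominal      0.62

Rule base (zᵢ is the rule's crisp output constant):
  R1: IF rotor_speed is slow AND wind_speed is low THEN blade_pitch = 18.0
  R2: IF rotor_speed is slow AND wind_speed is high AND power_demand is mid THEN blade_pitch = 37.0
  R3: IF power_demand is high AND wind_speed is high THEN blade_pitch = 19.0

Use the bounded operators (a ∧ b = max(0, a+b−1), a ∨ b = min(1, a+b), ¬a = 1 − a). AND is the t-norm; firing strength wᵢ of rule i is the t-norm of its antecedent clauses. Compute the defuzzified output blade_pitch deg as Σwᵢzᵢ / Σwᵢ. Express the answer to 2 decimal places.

R1 (z=18.0): slow=0.86, low=0.42; AND[max(0, a+b−1)] → w = 0.28
R2 (z=37.0): slow=0.86, high=0.47, mid=0.24; AND[max(0, a+b−1)] → w = 0.00
R3 (z=19.0): high=0.18, high=0.47; AND[max(0, a+b−1)] → w = 0.00
Weighted average = (0.28·18.0 + 0.00·37.0 + 0.00·19.0) / (0.28 + 0.00 + 0.00)
  = 5.0400 / 0.2800 = 18.00

18.00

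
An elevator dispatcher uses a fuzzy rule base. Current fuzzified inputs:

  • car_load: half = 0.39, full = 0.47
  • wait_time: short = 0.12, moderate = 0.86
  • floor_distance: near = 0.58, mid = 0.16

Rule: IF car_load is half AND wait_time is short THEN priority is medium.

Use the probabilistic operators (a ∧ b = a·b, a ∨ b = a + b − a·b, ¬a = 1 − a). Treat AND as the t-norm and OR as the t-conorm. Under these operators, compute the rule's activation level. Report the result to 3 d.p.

firing strength: half=0.39, short=0.12; AND[a·b] → w = 0.0468

0.047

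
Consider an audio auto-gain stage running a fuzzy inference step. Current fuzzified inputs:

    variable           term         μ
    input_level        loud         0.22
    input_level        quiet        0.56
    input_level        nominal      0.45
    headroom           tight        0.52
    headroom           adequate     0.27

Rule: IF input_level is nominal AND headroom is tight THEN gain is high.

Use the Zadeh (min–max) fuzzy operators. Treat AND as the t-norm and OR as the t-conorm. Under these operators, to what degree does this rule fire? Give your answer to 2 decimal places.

0.45

firing strength: nominal=0.45, tight=0.52; AND[min(a, b)] → w = 0.45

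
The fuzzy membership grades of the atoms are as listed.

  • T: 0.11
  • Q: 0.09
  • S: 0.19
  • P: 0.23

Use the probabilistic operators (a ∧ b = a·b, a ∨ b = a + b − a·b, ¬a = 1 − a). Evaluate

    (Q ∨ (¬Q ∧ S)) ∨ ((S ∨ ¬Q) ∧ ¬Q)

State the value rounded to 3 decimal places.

0.882

¬Q = 1 − 0.0900 = 0.9100
¬Q ∧ S = a·b on (0.9100, 0.1900) = 0.1729
Q ∨ (¬Q ∧ S) = a + b − a·b on (0.0900, 0.1729) = 0.2473
¬Q = 1 − 0.0900 = 0.9100
S ∨ ¬Q = a + b − a·b on (0.1900, 0.9100) = 0.9271
¬Q = 1 − 0.0900 = 0.9100
(S ∨ ¬Q) ∧ ¬Q = a·b on (0.9271, 0.9100) = 0.8437
(Q ∨ (¬Q ∧ S)) ∨ ((S ∨ ¬Q) ∧ ¬Q) = a + b − a·b on (0.2473, 0.8437) = 0.8823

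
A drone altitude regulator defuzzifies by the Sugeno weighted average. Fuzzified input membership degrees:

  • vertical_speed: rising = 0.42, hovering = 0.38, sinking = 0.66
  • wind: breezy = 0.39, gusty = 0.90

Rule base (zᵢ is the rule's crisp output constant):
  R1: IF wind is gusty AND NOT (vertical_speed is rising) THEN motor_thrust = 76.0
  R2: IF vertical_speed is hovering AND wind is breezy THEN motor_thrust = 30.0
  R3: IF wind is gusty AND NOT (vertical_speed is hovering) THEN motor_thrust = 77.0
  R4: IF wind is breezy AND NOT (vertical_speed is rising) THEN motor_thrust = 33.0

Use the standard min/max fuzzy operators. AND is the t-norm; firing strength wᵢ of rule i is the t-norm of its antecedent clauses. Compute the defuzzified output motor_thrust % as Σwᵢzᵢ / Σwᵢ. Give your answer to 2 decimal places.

58.93

R1 (z=76.0): gusty=0.90, ¬rising=1−0.42=0.58; AND[min(a, b)] → w = 0.58
R2 (z=30.0): hovering=0.38, breezy=0.39; AND[min(a, b)] → w = 0.38
R3 (z=77.0): gusty=0.90, ¬hovering=1−0.38=0.62; AND[min(a, b)] → w = 0.62
R4 (z=33.0): breezy=0.39, ¬rising=1−0.42=0.58; AND[min(a, b)] → w = 0.39
Weighted average = (0.58·76.0 + 0.38·30.0 + 0.62·77.0 + 0.39·33.0) / (0.58 + 0.38 + 0.62 + 0.39)
  = 116.0900 / 1.9700 = 58.93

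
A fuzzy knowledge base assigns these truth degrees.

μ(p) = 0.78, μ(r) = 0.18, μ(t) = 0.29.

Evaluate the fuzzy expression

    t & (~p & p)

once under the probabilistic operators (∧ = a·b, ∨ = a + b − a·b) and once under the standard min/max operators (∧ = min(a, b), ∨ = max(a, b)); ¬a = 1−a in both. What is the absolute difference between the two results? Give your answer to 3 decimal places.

0.170

Under probabilistic:
  ~p = 1 − 0.7800 = 0.2200
  ~p & p = a·b on (0.2200, 0.7800) = 0.1716
  t & (~p & p) = a·b on (0.2900, 0.1716) = 0.0498
  → value = 0.0498
Under standard min/max:
  ~p = 1 − 0.78 = 0.22
  ~p & p = min(a, b) on (0.22, 0.78) = 0.22
  t & (~p & p) = min(a, b) on (0.29, 0.22) = 0.22
  → value = 0.2200
|0.0498 − 0.2200| = 0.170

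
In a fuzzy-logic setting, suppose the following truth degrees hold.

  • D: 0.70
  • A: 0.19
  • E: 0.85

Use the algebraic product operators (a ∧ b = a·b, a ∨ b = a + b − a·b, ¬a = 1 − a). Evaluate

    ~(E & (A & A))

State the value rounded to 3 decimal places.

0.969

A & A = a·b on (0.1900, 0.1900) = 0.0361
E & (A & A) = a·b on (0.8500, 0.0361) = 0.0307
~(E & (A & A)) = 1 − 0.0307 = 0.9693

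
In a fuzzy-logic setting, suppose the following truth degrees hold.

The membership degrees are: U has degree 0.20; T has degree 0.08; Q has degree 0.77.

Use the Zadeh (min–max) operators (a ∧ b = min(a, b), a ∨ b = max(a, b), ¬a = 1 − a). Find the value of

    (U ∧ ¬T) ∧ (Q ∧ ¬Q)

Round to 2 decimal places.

¬T = 1 − 0.08 = 0.92
U ∧ ¬T = min(a, b) on (0.20, 0.92) = 0.20
¬Q = 1 − 0.77 = 0.23
Q ∧ ¬Q = min(a, b) on (0.77, 0.23) = 0.23
(U ∧ ¬T) ∧ (Q ∧ ¬Q) = min(a, b) on (0.20, 0.23) = 0.20

0.20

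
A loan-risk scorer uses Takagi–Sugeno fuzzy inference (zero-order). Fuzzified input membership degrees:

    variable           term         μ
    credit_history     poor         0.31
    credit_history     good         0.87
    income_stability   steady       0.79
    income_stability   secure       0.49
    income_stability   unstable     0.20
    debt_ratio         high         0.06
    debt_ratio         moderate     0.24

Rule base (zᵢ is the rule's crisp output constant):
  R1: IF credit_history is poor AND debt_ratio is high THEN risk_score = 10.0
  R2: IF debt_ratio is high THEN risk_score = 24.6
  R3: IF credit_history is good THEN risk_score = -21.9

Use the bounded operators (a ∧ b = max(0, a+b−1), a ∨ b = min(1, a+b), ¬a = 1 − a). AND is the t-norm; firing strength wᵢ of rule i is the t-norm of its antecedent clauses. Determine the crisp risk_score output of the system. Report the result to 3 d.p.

-18.900

R1 (z=10.0): poor=0.31, high=0.06; AND[max(0, a+b−1)] → w = 0.00
R2 (z=24.6): high=0.06 → w = 0.06
R3 (z=-21.9): good=0.87 → w = 0.87
Weighted average = (0.00·10.0 + 0.06·24.6 + 0.87·-21.9) / (0.00 + 0.06 + 0.87)
  = -17.5770 / 0.9300 = -18.900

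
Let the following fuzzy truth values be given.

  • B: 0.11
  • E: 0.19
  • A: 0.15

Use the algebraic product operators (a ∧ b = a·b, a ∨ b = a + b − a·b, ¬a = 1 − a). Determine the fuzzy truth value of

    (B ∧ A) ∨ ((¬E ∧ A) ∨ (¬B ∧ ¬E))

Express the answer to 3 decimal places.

0.759

B ∧ A = a·b on (0.1100, 0.1500) = 0.0165
¬E = 1 − 0.1900 = 0.8100
¬E ∧ A = a·b on (0.8100, 0.1500) = 0.1215
¬B = 1 − 0.1100 = 0.8900
¬E = 1 − 0.1900 = 0.8100
¬B ∧ ¬E = a·b on (0.8900, 0.8100) = 0.7209
(¬E ∧ A) ∨ (¬B ∧ ¬E) = a + b − a·b on (0.1215, 0.7209) = 0.7548
(B ∧ A) ∨ ((¬E ∧ A) ∨ (¬B ∧ ¬E)) = a + b − a·b on (0.0165, 0.7548) = 0.7589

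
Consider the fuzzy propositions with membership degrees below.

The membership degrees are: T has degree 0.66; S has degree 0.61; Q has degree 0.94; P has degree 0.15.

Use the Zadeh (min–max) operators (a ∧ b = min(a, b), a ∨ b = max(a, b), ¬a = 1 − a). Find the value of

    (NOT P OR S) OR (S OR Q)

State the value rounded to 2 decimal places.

0.94

NOT P = 1 − 0.15 = 0.85
NOT P OR S = max(a, b) on (0.85, 0.61) = 0.85
S OR Q = max(a, b) on (0.61, 0.94) = 0.94
(NOT P OR S) OR (S OR Q) = max(a, b) on (0.85, 0.94) = 0.94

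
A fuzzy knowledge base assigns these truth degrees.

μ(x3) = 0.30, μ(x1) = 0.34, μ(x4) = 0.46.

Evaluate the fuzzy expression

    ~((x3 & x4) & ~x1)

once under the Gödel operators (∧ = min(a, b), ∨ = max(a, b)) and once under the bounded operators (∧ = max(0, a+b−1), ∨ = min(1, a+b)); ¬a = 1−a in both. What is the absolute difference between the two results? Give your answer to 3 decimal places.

0.300

Under Gödel:
  x3 & x4 = min(a, b) on (0.30, 0.46) = 0.30
  ~x1 = 1 − 0.34 = 0.66
  (x3 & x4) & ~x1 = min(a, b) on (0.30, 0.66) = 0.30
  ~((x3 & x4) & ~x1) = 1 − 0.30 = 0.70
  → value = 0.7000
Under bounded:
  x3 & x4 = max(0, a+b−1) on (0.30, 0.46) = 0.00
  ~x1 = 1 − 0.34 = 0.66
  (x3 & x4) & ~x1 = max(0, a+b−1) on (0.00, 0.66) = 0.00
  ~((x3 & x4) & ~x1) = 1 − 0.00 = 1.00
  → value = 1.0000
|0.7000 − 1.0000| = 0.300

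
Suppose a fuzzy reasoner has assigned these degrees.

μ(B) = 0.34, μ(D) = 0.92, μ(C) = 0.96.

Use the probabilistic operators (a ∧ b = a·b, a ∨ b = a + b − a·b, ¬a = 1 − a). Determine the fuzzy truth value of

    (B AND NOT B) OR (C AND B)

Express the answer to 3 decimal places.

0.478

NOT B = 1 − 0.3400 = 0.6600
B AND NOT B = a·b on (0.3400, 0.6600) = 0.2244
C AND B = a·b on (0.9600, 0.3400) = 0.3264
(B AND NOT B) OR (C AND B) = a + b − a·b on (0.2244, 0.3264) = 0.4776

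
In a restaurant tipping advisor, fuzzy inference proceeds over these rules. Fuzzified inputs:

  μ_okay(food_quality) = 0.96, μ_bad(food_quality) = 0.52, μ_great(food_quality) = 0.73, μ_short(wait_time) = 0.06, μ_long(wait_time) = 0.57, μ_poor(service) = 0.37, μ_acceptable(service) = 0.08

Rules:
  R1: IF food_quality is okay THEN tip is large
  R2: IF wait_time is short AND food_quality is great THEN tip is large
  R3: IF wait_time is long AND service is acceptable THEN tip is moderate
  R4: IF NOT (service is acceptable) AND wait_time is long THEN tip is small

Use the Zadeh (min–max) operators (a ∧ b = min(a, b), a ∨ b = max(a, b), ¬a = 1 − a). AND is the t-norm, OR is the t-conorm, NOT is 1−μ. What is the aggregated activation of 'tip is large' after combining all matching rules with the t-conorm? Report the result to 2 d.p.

0.96

R1: okay=0.96 → w = 0.96
R2: short=0.06, great=0.73; AND[min(a, b)] → w = 0.06
R3: long=0.57, acceptable=0.08; AND[min(a, b)] → w = 0.08
R4: ¬acceptable=1−0.08=0.92, long=0.57; AND[min(a, b)] → w = 0.57
Rules with consequent 'large': {R1, R2} → strengths 0.96, 0.06
Aggregate via t-conorm [max(a, b)]: 0.96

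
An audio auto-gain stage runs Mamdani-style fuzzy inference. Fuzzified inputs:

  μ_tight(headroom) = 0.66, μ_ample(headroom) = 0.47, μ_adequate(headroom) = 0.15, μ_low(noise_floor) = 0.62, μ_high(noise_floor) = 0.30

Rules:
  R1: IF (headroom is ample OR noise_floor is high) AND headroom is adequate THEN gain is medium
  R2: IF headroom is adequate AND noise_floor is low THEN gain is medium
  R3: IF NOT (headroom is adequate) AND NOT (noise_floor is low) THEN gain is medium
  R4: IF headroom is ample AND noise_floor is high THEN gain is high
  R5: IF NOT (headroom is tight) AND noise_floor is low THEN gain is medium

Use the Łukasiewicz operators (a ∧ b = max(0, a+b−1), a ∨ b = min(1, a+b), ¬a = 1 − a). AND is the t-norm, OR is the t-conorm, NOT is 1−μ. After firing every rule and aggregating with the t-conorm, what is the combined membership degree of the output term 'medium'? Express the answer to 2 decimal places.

0.23

R1: (ample=0.47 OR high=0.30) = 0.77; AND[max(0, a+b−1)] with adequate=0.15 → w = 0.00
R2: adequate=0.15, low=0.62; AND[max(0, a+b−1)] → w = 0.00
R3: ¬adequate=1−0.15=0.85, ¬low=1−0.62=0.38; AND[max(0, a+b−1)] → w = 0.23
R4: ample=0.47, high=0.30; AND[max(0, a+b−1)] → w = 0.00
R5: ¬tight=1−0.66=0.34, low=0.62; AND[max(0, a+b−1)] → w = 0.00
Rules with consequent 'medium': {R1, R2, R3, R5} → strengths 0.00, 0.00, 0.23, 0.00
Aggregate via t-conorm [min(1, a+b)]: 0.23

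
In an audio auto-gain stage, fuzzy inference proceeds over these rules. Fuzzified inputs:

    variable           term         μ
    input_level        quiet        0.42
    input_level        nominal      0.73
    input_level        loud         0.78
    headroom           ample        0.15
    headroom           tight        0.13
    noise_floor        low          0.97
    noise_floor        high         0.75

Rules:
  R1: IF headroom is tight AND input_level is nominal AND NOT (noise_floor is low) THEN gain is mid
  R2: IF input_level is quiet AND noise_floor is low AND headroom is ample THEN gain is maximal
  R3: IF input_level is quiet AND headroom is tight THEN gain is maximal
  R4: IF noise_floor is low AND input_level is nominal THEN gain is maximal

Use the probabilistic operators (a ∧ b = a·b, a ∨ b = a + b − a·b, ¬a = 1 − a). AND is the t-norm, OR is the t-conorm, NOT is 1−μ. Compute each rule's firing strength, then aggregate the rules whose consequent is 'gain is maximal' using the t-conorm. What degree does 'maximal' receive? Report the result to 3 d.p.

0.741

R1: tight=0.13, nominal=0.73, ¬low=1−0.97=0.03; AND[a·b] → w = 0.0028
R2: quiet=0.42, low=0.97, ample=0.15; AND[a·b] → w = 0.0611
R3: quiet=0.42, tight=0.13; AND[a·b] → w = 0.0546
R4: low=0.97, nominal=0.73; AND[a·b] → w = 0.7081
Rules with consequent 'maximal': {R2, R3, R4} → strengths 0.0611, 0.0546, 0.7081
Aggregate via t-conorm [a + b − a·b]: 0.7409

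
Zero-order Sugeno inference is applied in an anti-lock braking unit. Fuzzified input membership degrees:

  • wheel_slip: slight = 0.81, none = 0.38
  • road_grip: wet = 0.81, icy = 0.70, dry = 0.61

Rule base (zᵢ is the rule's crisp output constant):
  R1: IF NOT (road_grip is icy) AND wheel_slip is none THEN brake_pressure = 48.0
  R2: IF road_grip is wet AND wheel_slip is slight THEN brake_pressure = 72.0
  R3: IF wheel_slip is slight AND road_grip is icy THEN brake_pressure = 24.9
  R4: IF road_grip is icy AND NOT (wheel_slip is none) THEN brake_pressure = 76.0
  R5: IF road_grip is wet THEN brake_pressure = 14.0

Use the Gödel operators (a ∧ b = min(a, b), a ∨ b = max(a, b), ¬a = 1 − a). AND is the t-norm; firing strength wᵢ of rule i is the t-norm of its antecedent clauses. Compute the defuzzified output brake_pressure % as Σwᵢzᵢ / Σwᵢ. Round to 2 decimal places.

45.87

R1 (z=48.0): ¬icy=1−0.70=0.30, none=0.38; AND[min(a, b)] → w = 0.30
R2 (z=72.0): wet=0.81, slight=0.81; AND[min(a, b)] → w = 0.81
R3 (z=24.9): slight=0.81, icy=0.70; AND[min(a, b)] → w = 0.70
R4 (z=76.0): icy=0.70, ¬none=1−0.38=0.62; AND[min(a, b)] → w = 0.62
R5 (z=14.0): wet=0.81 → w = 0.81
Weighted average = (0.30·48.0 + 0.81·72.0 + 0.70·24.9 + 0.62·76.0 + 0.81·14.0) / (0.30 + 0.81 + 0.70 + 0.62 + 0.81)
  = 148.6100 / 3.2400 = 45.87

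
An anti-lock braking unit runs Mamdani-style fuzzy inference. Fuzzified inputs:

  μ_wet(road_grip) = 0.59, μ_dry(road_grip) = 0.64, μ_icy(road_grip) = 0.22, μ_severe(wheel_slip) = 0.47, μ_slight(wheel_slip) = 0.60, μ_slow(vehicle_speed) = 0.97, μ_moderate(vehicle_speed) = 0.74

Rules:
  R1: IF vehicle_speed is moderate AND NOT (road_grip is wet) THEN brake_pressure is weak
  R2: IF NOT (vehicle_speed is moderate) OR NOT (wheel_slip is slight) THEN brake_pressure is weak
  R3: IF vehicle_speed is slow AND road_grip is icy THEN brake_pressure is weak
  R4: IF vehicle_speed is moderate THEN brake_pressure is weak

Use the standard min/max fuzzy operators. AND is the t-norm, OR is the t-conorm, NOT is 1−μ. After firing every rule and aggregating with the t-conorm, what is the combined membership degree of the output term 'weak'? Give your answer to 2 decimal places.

0.74

R1: moderate=0.74, ¬wet=1−0.59=0.41; AND[min(a, b)] → w = 0.41
R2: ¬moderate=1−0.74=0.26, ¬slight=1−0.60=0.40; OR[max(a, b)] → w = 0.40
R3: slow=0.97, icy=0.22; AND[min(a, b)] → w = 0.22
R4: moderate=0.74 → w = 0.74
Rules with consequent 'weak': {R1, R2, R3, R4} → strengths 0.41, 0.40, 0.22, 0.74
Aggregate via t-conorm [max(a, b)]: 0.74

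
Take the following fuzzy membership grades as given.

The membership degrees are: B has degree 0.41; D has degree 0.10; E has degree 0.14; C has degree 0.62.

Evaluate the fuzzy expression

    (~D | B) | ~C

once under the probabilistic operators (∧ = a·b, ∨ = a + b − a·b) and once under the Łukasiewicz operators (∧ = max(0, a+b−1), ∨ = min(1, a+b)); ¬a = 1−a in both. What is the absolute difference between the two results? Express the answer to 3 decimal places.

0.037

Under probabilistic:
  ~D = 1 − 0.1000 = 0.9000
  ~D | B = a + b − a·b on (0.9000, 0.4100) = 0.9410
  ~C = 1 − 0.6200 = 0.3800
  (~D | B) | ~C = a + b − a·b on (0.9410, 0.3800) = 0.9634
  → value = 0.9634
Under Łukasiewicz:
  ~D = 1 − 0.10 = 0.90
  ~D | B = min(1, a+b) on (0.90, 0.41) = 1.00
  ~C = 1 − 0.62 = 0.38
  (~D | B) | ~C = min(1, a+b) on (1.00, 0.38) = 1.00
  → value = 1.0000
|0.9634 − 1.0000| = 0.037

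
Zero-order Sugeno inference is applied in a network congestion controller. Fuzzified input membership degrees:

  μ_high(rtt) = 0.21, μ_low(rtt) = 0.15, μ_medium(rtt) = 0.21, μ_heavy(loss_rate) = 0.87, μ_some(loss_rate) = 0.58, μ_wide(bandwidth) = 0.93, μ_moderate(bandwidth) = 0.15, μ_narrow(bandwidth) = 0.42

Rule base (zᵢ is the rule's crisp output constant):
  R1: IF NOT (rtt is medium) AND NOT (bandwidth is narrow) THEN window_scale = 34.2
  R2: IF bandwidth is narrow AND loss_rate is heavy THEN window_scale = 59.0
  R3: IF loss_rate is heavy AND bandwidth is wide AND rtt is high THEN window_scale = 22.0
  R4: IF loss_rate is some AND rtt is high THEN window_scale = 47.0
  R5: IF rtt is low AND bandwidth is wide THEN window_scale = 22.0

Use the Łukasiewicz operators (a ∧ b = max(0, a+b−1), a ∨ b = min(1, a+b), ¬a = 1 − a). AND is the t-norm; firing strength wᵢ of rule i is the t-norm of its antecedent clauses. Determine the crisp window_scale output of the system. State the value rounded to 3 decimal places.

42.325

R1 (z=34.2): ¬medium=1−0.21=0.79, ¬narrow=1−0.42=0.58; AND[max(0, a+b−1)] → w = 0.37
R2 (z=59.0): narrow=0.42, heavy=0.87; AND[max(0, a+b−1)] → w = 0.29
R3 (z=22.0): heavy=0.87, wide=0.93, high=0.21; AND[max(0, a+b−1)] → w = 0.01
R4 (z=47.0): some=0.58, high=0.21; AND[max(0, a+b−1)] → w = 0.00
R5 (z=22.0): low=0.15, wide=0.93; AND[max(0, a+b−1)] → w = 0.08
Weighted average = (0.37·34.2 + 0.29·59.0 + 0.01·22.0 + 0.00·47.0 + 0.08·22.0) / (0.37 + 0.29 + 0.01 + 0.00 + 0.08)
  = 31.7440 / 0.7500 = 42.325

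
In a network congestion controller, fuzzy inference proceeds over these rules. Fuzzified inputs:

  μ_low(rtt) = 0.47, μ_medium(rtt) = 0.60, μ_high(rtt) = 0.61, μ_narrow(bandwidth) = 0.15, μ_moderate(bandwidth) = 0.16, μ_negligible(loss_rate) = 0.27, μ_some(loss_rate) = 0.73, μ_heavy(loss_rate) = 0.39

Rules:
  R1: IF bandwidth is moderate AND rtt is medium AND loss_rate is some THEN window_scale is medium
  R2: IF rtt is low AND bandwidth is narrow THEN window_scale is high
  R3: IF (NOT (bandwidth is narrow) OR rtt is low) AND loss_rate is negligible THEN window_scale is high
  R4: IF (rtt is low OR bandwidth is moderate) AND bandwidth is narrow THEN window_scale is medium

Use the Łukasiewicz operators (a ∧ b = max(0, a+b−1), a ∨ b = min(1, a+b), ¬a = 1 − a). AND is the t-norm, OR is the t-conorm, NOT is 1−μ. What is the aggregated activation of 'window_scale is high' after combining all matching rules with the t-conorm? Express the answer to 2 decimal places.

R1: moderate=0.16, medium=0.60, some=0.73; AND[max(0, a+b−1)] → w = 0.00
R2: low=0.47, narrow=0.15; AND[max(0, a+b−1)] → w = 0.00
R3: (¬narrow=1−0.15=0.85 OR low=0.47) = 1.00; AND[max(0, a+b−1)] with negligible=0.27 → w = 0.27
R4: (low=0.47 OR moderate=0.16) = 0.63; AND[max(0, a+b−1)] with narrow=0.15 → w = 0.00
Rules with consequent 'high': {R2, R3} → strengths 0.00, 0.27
Aggregate via t-conorm [min(1, a+b)]: 0.27

0.27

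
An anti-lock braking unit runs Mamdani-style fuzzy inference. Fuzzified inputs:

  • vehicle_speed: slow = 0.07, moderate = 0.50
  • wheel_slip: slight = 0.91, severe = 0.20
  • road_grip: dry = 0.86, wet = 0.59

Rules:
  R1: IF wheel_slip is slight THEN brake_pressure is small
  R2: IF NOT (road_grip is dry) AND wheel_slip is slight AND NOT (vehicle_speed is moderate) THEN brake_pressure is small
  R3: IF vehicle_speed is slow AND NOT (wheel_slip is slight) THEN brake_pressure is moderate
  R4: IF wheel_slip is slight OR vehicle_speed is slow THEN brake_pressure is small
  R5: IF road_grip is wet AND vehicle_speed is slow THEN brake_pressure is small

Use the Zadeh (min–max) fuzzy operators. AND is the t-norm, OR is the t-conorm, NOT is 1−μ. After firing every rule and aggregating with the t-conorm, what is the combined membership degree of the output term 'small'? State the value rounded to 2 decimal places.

0.91

R1: slight=0.91 → w = 0.91
R2: ¬dry=1−0.86=0.14, slight=0.91, ¬moderate=1−0.50=0.50; AND[min(a, b)] → w = 0.14
R3: slow=0.07, ¬slight=1−0.91=0.09; AND[min(a, b)] → w = 0.07
R4: slight=0.91, slow=0.07; OR[max(a, b)] → w = 0.91
R5: wet=0.59, slow=0.07; AND[min(a, b)] → w = 0.07
Rules with consequent 'small': {R1, R2, R4, R5} → strengths 0.91, 0.14, 0.91, 0.07
Aggregate via t-conorm [max(a, b)]: 0.91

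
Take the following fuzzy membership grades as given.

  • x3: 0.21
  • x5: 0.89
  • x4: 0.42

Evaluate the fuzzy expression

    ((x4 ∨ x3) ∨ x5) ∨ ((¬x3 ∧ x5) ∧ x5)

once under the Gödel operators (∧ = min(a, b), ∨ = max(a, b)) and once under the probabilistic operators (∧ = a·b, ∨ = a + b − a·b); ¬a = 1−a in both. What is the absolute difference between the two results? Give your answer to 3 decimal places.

Under Gödel:
  x4 ∨ x3 = max(a, b) on (0.42, 0.21) = 0.42
  (x4 ∨ x3) ∨ x5 = max(a, b) on (0.42, 0.89) = 0.89
  ¬x3 = 1 − 0.21 = 0.79
  ¬x3 ∧ x5 = min(a, b) on (0.79, 0.89) = 0.79
  (¬x3 ∧ x5) ∧ x5 = min(a, b) on (0.79, 0.89) = 0.79
  ((x4 ∨ x3) ∨ x5) ∨ ((¬x3 ∧ x5) ∧ x5) = max(a, b) on (0.89, 0.79) = 0.89
  → value = 0.8900
Under probabilistic:
  x4 ∨ x3 = a + b − a·b on (0.4200, 0.2100) = 0.5418
  (x4 ∨ x3) ∨ x5 = a + b − a·b on (0.5418, 0.8900) = 0.9496
  ¬x3 = 1 − 0.2100 = 0.7900
  ¬x3 ∧ x5 = a·b on (0.7900, 0.8900) = 0.7031
  (¬x3 ∧ x5) ∧ x5 = a·b on (0.7031, 0.8900) = 0.6258
  ((x4 ∨ x3) ∨ x5) ∨ ((¬x3 ∧ x5) ∧ x5) = a + b − a·b on (0.9496, 0.6258) = 0.9811
  → value = 0.9811
|0.8900 − 0.9811| = 0.091

0.091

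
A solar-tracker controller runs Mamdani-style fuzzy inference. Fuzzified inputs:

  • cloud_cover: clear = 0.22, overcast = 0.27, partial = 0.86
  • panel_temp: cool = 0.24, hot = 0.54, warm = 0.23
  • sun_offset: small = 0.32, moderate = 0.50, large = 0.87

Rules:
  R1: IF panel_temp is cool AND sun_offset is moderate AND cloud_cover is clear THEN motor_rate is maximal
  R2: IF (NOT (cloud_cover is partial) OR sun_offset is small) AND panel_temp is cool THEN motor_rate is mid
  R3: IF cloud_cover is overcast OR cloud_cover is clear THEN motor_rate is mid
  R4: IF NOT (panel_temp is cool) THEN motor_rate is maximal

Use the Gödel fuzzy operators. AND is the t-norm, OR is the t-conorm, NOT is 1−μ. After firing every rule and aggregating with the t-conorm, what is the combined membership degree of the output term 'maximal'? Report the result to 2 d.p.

0.76

R1: cool=0.24, moderate=0.50, clear=0.22; AND[min(a, b)] → w = 0.22
R2: (¬partial=1−0.86=0.14 OR small=0.32) = 0.32; AND[min(a, b)] with cool=0.24 → w = 0.24
R3: overcast=0.27, clear=0.22; OR[max(a, b)] → w = 0.27
R4: ¬cool=1−0.24=0.76 → w = 0.76
Rules with consequent 'maximal': {R1, R4} → strengths 0.22, 0.76
Aggregate via t-conorm [max(a, b)]: 0.76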